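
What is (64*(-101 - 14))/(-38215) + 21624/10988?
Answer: 45361642/20995321 ≈ 2.1606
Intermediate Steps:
(64*(-101 - 14))/(-38215) + 21624/10988 = (64*(-115))*(-1/38215) + 21624*(1/10988) = -7360*(-1/38215) + 5406/2747 = 1472/7643 + 5406/2747 = 45361642/20995321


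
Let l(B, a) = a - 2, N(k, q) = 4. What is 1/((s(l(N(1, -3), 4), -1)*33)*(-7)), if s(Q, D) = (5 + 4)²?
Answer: -1/18711 ≈ -5.3444e-5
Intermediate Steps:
l(B, a) = -2 + a
s(Q, D) = 81 (s(Q, D) = 9² = 81)
1/((s(l(N(1, -3), 4), -1)*33)*(-7)) = 1/((81*33)*(-7)) = 1/(2673*(-7)) = 1/(-18711) = -1/18711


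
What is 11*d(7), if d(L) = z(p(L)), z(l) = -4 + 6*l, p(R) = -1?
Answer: -110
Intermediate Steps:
d(L) = -10 (d(L) = -4 + 6*(-1) = -4 - 6 = -10)
11*d(7) = 11*(-10) = -110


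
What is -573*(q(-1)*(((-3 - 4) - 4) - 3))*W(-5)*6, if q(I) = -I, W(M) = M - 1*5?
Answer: -481320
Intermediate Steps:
W(M) = -5 + M (W(M) = M - 5 = -5 + M)
-573*(q(-1)*(((-3 - 4) - 4) - 3))*W(-5)*6 = -573*((-1*(-1))*(((-3 - 4) - 4) - 3))*(-5 - 5)*6 = -573*(1*((-7 - 4) - 3))*(-10)*6 = -573*(1*(-11 - 3))*(-10)*6 = -573*(1*(-14))*(-10)*6 = -573*(-14*(-10))*6 = -80220*6 = -573*840 = -481320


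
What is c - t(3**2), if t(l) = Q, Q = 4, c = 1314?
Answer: 1310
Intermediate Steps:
t(l) = 4
c - t(3**2) = 1314 - 1*4 = 1314 - 4 = 1310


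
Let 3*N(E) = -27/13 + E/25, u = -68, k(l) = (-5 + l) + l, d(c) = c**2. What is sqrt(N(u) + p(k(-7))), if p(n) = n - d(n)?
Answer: I*sqrt(14510301)/195 ≈ 19.535*I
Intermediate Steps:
k(l) = -5 + 2*l
p(n) = n - n**2
N(E) = -9/13 + E/75 (N(E) = (-27/13 + E/25)/3 = -9/13 + E/75)
sqrt(N(u) + p(k(-7))) = sqrt((-9/13 + (1/75)*(-68)) + (-5 + 2*(-7))*(1 - (-5 + 2*(-7)))) = sqrt((-9/13 - 68/75) + (-5 - 14)*(1 - (-5 - 14))) = sqrt(-1559/975 - 19*(1 - 1*(-19))) = sqrt(-1559/975 - 19*(1 + 19)) = sqrt(-1559/975 - 19*20) = sqrt(-1559/975 - 380) = sqrt(-372059/975) = I*sqrt(14510301)/195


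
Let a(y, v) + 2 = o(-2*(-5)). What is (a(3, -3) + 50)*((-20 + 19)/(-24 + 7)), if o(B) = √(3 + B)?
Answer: 48/17 + √13/17 ≈ 3.0356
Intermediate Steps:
a(y, v) = -2 + √13 (a(y, v) = -2 + √(3 - 2*(-5)) = -2 + √(3 + 10) = -2 + √13)
(a(3, -3) + 50)*((-20 + 19)/(-24 + 7)) = ((-2 + √13) + 50)*((-20 + 19)/(-24 + 7)) = (48 + √13)*(-1/(-17)) = (48 + √13)*(-1*(-1/17)) = (48 + √13)*(1/17) = 48/17 + √13/17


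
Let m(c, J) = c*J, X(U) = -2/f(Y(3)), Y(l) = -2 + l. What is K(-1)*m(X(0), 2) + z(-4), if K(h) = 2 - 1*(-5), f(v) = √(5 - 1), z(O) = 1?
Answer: -13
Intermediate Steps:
f(v) = 2 (f(v) = √4 = 2)
X(U) = -1 (X(U) = -2/2 = -2*½ = -1)
K(h) = 7 (K(h) = 2 + 5 = 7)
m(c, J) = J*c
K(-1)*m(X(0), 2) + z(-4) = 7*(2*(-1)) + 1 = 7*(-2) + 1 = -14 + 1 = -13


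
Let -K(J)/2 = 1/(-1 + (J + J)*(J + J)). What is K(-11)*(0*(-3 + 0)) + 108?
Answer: 108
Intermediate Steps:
K(J) = -2/(-1 + 4*J**2) (K(J) = -2/(-1 + (J + J)*(J + J)) = -2/(-1 + (2*J)*(2*J)) = -2/(-1 + 4*J**2))
K(-11)*(0*(-3 + 0)) + 108 = (-2/(-1 + 4*(-11)**2))*(0*(-3 + 0)) + 108 = (-2/(-1 + 4*121))*(0*(-3)) + 108 = -2/(-1 + 484)*0 + 108 = -2/483*0 + 108 = 0 + 108 = 108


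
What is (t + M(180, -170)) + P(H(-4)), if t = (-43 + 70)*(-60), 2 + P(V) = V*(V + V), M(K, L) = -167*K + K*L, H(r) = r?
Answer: -62250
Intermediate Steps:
P(V) = -2 + 2*V**2 (P(V) = -2 + V*(V + V) = -2 + V*(2*V) = -2 + 2*V**2)
t = -1620 (t = 27*(-60) = -1620)
(t + M(180, -170)) + P(H(-4)) = (-1620 + 180*(-167 - 170)) + (-2 + 2*(-4)**2) = (-1620 + 180*(-337)) + (-2 + 2*16) = (-1620 - 60660) + (-2 + 32) = -62280 + 30 = -62250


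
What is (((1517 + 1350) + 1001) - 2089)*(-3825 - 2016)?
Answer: -10391139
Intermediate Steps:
(((1517 + 1350) + 1001) - 2089)*(-3825 - 2016) = ((2867 + 1001) - 2089)*(-5841) = (3868 - 2089)*(-5841) = 1779*(-5841) = -10391139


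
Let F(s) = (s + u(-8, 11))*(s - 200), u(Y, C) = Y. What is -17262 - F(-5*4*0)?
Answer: -18862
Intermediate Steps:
F(s) = (-200 + s)*(-8 + s) (F(s) = (s - 8)*(s - 200) = (-8 + s)*(-200 + s) = (-200 + s)*(-8 + s))
-17262 - F(-5*4*0) = -17262 - (1600 + (-5*4*0)² - 208*(-5*4)*0) = -17262 - (1600 + (-20*0)² - (-4160)*0) = -17262 - (1600 + 0² - 208*0) = -17262 - (1600 + 0 + 0) = -17262 - 1*1600 = -17262 - 1600 = -18862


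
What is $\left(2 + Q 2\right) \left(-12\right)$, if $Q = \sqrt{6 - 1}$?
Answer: $-24 - 24 \sqrt{5} \approx -77.666$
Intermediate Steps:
$Q = \sqrt{5} \approx 2.2361$
$\left(2 + Q 2\right) \left(-12\right) = \left(2 + \sqrt{5} \cdot 2\right) \left(-12\right) = \left(2 + 2 \sqrt{5}\right) \left(-12\right) = -24 - 24 \sqrt{5}$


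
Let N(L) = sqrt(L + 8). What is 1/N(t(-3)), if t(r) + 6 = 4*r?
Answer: -I*sqrt(10)/10 ≈ -0.31623*I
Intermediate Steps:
t(r) = -6 + 4*r
N(L) = sqrt(8 + L)
1/N(t(-3)) = 1/(sqrt(8 + (-6 + 4*(-3)))) = 1/(sqrt(8 + (-6 - 12))) = 1/(sqrt(8 - 18)) = 1/(sqrt(-10)) = 1/(I*sqrt(10)) = -I*sqrt(10)/10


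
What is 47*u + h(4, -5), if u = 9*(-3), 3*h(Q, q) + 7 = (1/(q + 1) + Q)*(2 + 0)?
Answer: -7613/6 ≈ -1268.8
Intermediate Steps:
h(Q, q) = -7/3 + 2*Q/3 + 2/(3*(1 + q)) (h(Q, q) = -7/3 + ((1/(q + 1) + Q)*(2 + 0))/3 = -7/3 + ((1/(1 + q) + Q)*2)/3 = -7/3 + ((Q + 1/(1 + q))*2)/3 = -7/3 + (2*Q + 2/(1 + q))/3 = -7/3 + (2*Q/3 + 2/(3*(1 + q))) = -7/3 + 2*Q/3 + 2/(3*(1 + q)))
u = -27
47*u + h(4, -5) = 47*(-27) + (-5 - 7*(-5) + 2*4 + 2*4*(-5))/(3*(1 - 5)) = -1269 + (⅓)*(-5 + 35 + 8 - 40)/(-4) = -1269 + (⅓)*(-¼)*(-2) = -1269 + ⅙ = -7613/6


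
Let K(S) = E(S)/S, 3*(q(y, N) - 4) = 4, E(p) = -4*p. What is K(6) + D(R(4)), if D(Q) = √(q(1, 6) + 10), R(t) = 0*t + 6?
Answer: -4 + √138/3 ≈ -0.084220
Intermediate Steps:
q(y, N) = 16/3 (q(y, N) = 4 + (⅓)*4 = 4 + 4/3 = 16/3)
K(S) = -4 (K(S) = (-4*S)/S = -4)
R(t) = 6 (R(t) = 0 + 6 = 6)
D(Q) = √138/3 (D(Q) = √(16/3 + 10) = √(46/3) = √138/3)
K(6) + D(R(4)) = -4 + √138/3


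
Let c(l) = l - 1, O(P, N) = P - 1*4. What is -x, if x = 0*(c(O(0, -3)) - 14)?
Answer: 0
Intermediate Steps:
O(P, N) = -4 + P (O(P, N) = P - 4 = -4 + P)
c(l) = -1 + l
x = 0 (x = 0*((-1 + (-4 + 0)) - 14) = 0*((-1 - 4) - 14) = 0*(-5 - 14) = 0*(-19) = 0)
-x = -1*0 = 0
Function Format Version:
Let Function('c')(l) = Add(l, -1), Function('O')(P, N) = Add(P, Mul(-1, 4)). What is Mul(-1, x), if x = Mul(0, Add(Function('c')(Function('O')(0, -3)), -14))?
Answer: 0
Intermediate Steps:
Function('O')(P, N) = Add(-4, P) (Function('O')(P, N) = Add(P, -4) = Add(-4, P))
Function('c')(l) = Add(-1, l)
x = 0 (x = Mul(0, Add(Add(-1, Add(-4, 0)), -14)) = Mul(0, Add(Add(-1, -4), -14)) = Mul(0, Add(-5, -14)) = Mul(0, -19) = 0)
Mul(-1, x) = Mul(-1, 0) = 0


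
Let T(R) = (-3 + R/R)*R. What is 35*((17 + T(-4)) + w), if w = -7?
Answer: 630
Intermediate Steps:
T(R) = -2*R (T(R) = (-3 + 1)*R = -2*R)
35*((17 + T(-4)) + w) = 35*((17 - 2*(-4)) - 7) = 35*((17 + 8) - 7) = 35*(25 - 7) = 35*18 = 630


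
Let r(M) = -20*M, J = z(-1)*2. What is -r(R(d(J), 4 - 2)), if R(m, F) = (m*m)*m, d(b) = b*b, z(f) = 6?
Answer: 59719680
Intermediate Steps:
J = 12 (J = 6*2 = 12)
d(b) = b**2
R(m, F) = m**3 (R(m, F) = m**2*m = m**3)
-r(R(d(J), 4 - 2)) = -(-20)*(12**2)**3 = -(-20)*144**3 = -(-20)*2985984 = -1*(-59719680) = 59719680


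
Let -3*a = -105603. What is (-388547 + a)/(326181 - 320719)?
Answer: -176673/2731 ≈ -64.692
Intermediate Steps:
a = 35201 (a = -1/3*(-105603) = 35201)
(-388547 + a)/(326181 - 320719) = (-388547 + 35201)/(326181 - 320719) = -353346/5462 = -353346*1/5462 = -176673/2731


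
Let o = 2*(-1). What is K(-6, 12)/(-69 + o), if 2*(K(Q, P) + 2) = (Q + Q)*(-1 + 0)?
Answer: -4/71 ≈ -0.056338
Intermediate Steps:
o = -2
K(Q, P) = -2 - Q (K(Q, P) = -2 + ((Q + Q)*(-1 + 0))/2 = -2 + ((2*Q)*(-1))/2 = -2 + (-2*Q)/2 = -2 - Q)
K(-6, 12)/(-69 + o) = (-2 - 1*(-6))/(-69 - 2) = (-2 + 6)/(-71) = 4*(-1/71) = -4/71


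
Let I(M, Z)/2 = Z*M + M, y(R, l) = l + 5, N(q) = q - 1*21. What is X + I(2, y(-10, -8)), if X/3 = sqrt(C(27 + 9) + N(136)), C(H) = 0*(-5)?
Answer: -8 + 3*sqrt(115) ≈ 24.171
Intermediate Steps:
N(q) = -21 + q (N(q) = q - 21 = -21 + q)
y(R, l) = 5 + l
C(H) = 0
I(M, Z) = 2*M + 2*M*Z (I(M, Z) = 2*(Z*M + M) = 2*(M*Z + M) = 2*(M + M*Z) = 2*M + 2*M*Z)
X = 3*sqrt(115) (X = 3*sqrt(0 + (-21 + 136)) = 3*sqrt(0 + 115) = 3*sqrt(115) ≈ 32.171)
X + I(2, y(-10, -8)) = 3*sqrt(115) + 2*2*(1 + (5 - 8)) = 3*sqrt(115) + 2*2*(1 - 3) = 3*sqrt(115) + 2*2*(-2) = 3*sqrt(115) - 8 = -8 + 3*sqrt(115)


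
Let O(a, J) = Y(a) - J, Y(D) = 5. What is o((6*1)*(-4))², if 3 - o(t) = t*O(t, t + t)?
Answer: 1625625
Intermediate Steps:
O(a, J) = 5 - J
o(t) = 3 - t*(5 - 2*t) (o(t) = 3 - t*(5 - (t + t)) = 3 - t*(5 - 2*t))
o((6*1)*(-4))² = (3 + ((6*1)*(-4))*(-5 + 2*((6*1)*(-4))))² = (3 + (6*(-4))*(-5 + 2*(6*(-4))))² = (3 - 24*(-5 + 2*(-24)))² = (3 - 24*(-5 - 48))² = (3 - 24*(-53))² = (3 + 1272)² = 1275² = 1625625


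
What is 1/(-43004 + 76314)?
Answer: 1/33310 ≈ 3.0021e-5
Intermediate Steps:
1/(-43004 + 76314) = 1/33310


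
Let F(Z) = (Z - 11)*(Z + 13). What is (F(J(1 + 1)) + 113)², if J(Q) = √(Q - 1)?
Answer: 729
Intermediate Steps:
J(Q) = √(-1 + Q)
F(Z) = (-11 + Z)*(13 + Z)
(F(J(1 + 1)) + 113)² = ((-143 + (√(-1 + (1 + 1)))² + 2*√(-1 + (1 + 1))) + 113)² = ((-143 + (√(-1 + 2))² + 2*√(-1 + 2)) + 113)² = ((-143 + (√1)² + 2*√1) + 113)² = ((-143 + 1² + 2*1) + 113)² = ((-143 + 1 + 2) + 113)² = (-140 + 113)² = (-27)² = 729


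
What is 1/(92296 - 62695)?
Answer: 1/29601 ≈ 3.3783e-5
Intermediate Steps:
1/(92296 - 62695) = 1/29601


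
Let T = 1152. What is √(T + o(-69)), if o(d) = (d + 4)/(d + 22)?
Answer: √2547823/47 ≈ 33.961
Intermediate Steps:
o(d) = (4 + d)/(22 + d)
√(T + o(-69)) = √(1152 + (4 - 69)/(22 - 69)) = √(1152 - 65/(-47)) = √(1152 - 1/47*(-65)) = √(1152 + 65/47) = √(54209/47) = √2547823/47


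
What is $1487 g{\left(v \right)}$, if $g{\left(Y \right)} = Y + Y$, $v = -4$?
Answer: $-11896$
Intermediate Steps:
$g{\left(Y \right)} = 2 Y$
$1487 g{\left(v \right)} = 1487 \cdot 2 \left(-4\right) = 1487 \left(-8\right) = -11896$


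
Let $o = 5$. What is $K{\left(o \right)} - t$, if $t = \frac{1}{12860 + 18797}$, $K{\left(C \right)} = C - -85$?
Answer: $\frac{2849129}{31657} \approx 90.0$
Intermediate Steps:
$K{\left(C \right)} = 85 + C$ ($K{\left(C \right)} = C + 85 = 85 + C$)
$t = \frac{1}{31657} \approx 3.1589 \cdot 10^{-5}$
$K{\left(o \right)} - t = \left(85 + 5\right) - \frac{1}{31657} = 90 - \frac{1}{31657} = \frac{2849129}{31657}$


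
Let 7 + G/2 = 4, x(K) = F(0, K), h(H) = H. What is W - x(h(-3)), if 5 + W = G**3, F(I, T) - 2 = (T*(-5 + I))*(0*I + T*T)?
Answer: -358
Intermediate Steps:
F(I, T) = 2 + T**3*(-5 + I) (F(I, T) = 2 + (T*(-5 + I))*(0*I + T*T) = 2 + (T*(-5 + I))*(0 + T**2) = 2 + (T*(-5 + I))*T**2 = 2 + T**3*(-5 + I))
x(K) = 2 - 5*K**3 (x(K) = 2 - 5*K**3 + 0*K**3 = 2 - 5*K**3 + 0 = 2 - 5*K**3)
G = -6 (G = -14 + 2*4 = -14 + 8 = -6)
W = -221 (W = -5 + (-6)**3 = -5 - 216 = -221)
W - x(h(-3)) = -221 - (2 - 5*(-3)**3) = -221 - (2 - 5*(-27)) = -221 - (2 + 135) = -221 - 1*137 = -221 - 137 = -358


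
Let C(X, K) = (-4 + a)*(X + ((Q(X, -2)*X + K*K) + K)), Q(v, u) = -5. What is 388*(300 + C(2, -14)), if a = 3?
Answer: 48888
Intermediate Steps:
C(X, K) = -K - K² + 4*X (C(X, K) = (-4 + 3)*(X + ((-5*X + K*K) + K)) = -(X + ((-5*X + K²) + K)) = -(X + ((K² - 5*X) + K)) = -(X + (K + K² - 5*X)) = -(K + K² - 4*X) = -K - K² + 4*X)
388*(300 + C(2, -14)) = 388*(300 + (-1*(-14) - 1*(-14)² + 4*2)) = 388*(300 + (14 - 1*196 + 8)) = 388*(300 + (14 - 196 + 8)) = 388*(300 - 174) = 388*126 = 48888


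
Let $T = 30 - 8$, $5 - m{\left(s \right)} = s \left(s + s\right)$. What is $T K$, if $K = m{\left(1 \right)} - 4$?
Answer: $-22$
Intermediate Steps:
$m{\left(s \right)} = 5 - 2 s^{2}$ ($m{\left(s \right)} = 5 - s \left(s + s\right) = 5 - s 2 s = 5 - 2 s^{2}$)
$K = -1$ ($K = \left(5 - 2 \cdot 1^{2}\right) - 4 = \left(5 - 2\right) - 4 = 3 - 4 = -1$)
$T = 22$ ($T = 30 - 8 = 22$)
$T K = 22 \left(-1\right) = -22$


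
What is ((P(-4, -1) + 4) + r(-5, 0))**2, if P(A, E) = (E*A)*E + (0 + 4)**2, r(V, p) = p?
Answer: 256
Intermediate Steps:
P(A, E) = 16 + A*E**2 (P(A, E) = (A*E)*E + 4**2 = A*E**2 + 16 = 16 + A*E**2)
((P(-4, -1) + 4) + r(-5, 0))**2 = (((16 - 4*(-1)**2) + 4) + 0)**2 = (((16 - 4*1) + 4) + 0)**2 = (((16 - 4) + 4) + 0)**2 = ((12 + 4) + 0)**2 = (16 + 0)**2 = 16**2 = 256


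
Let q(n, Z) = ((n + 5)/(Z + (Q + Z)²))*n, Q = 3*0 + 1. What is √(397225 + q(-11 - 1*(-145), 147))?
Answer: √193149716804151/22051 ≈ 630.26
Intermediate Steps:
Q = 1 (Q = 0 + 1 = 1)
q(n, Z) = n*(5 + n)/(Z + (1 + Z)²) (q(n, Z) = ((n + 5)/(Z + (1 + Z)²))*n = ((5 + n)/(Z + (1 + Z)²))*n = n*(5 + n)/(Z + (1 + Z)²))
√(397225 + q(-11 - 1*(-145), 147)) = √(397225 + (-11 - 1*(-145))*(5 + (-11 - 1*(-145)))/(147 + (1 + 147)²)) = √(397225 + (-11 + 145)*(5 + (-11 + 145))/(147 + 148²)) = √(397225 + 134*(5 + 134)/(147 + 21904)) = √(397225 + 134*139/22051) = √(397225 + 134*(1/22051)*139) = √(397225 + 18626/22051) = √(8759227101/22051) = √193149716804151/22051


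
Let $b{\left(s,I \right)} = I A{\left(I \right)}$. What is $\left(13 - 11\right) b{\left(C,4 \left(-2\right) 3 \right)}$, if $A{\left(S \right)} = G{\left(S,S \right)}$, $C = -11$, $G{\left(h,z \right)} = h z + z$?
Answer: $-26496$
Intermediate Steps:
$G{\left(h,z \right)} = z + h z$
$A{\left(S \right)} = S \left(1 + S\right)$
$b{\left(s,I \right)} = I^{2} \left(1 + I\right)$ ($b{\left(s,I \right)} = I I \left(1 + I\right) = I^{2} \left(1 + I\right)$)
$\left(13 - 11\right) b{\left(C,4 \left(-2\right) 3 \right)} = \left(13 - 11\right) \left(4 \left(-2\right) 3\right)^{2} \left(1 + 4 \left(-2\right) 3\right) = \left(13 - 11\right) \left(\left(-8\right) 3\right)^{2} \left(1 - 24\right) = 2 \left(-24\right)^{2} \left(1 - 24\right) = 2 \cdot 576 \left(-23\right) = 2 \left(-13248\right) = -26496$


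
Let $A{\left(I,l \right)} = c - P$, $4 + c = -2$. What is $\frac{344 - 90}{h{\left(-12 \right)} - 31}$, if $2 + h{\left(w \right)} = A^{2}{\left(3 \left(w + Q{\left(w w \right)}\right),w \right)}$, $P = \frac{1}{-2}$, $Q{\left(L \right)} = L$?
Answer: $- \frac{1016}{11} \approx -92.364$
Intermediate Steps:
$c = -6$ ($c = -4 - 2 = -6$)
$P = - \frac{1}{2} \approx -0.5$
$A{\left(I,l \right)} = - \frac{11}{2}$ ($A{\left(I,l \right)} = -6 - - \frac{1}{2} = -6 + \frac{1}{2} = - \frac{11}{2}$)
$h{\left(w \right)} = \frac{113}{4}$ ($h{\left(w \right)} = -2 + \left(- \frac{11}{2}\right)^{2} = -2 + \frac{121}{4} = \frac{113}{4}$)
$\frac{344 - 90}{h{\left(-12 \right)} - 31} = \frac{344 - 90}{\frac{113}{4} - 31} = \frac{254}{- \frac{11}{4}} = 254 \left(- \frac{4}{11}\right) = - \frac{1016}{11}$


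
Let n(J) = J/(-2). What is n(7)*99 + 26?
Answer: -641/2 ≈ -320.50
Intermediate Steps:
n(J) = -J/2 (n(J) = J*(-1/2) = -J/2)
n(7)*99 + 26 = -1/2*7*99 + 26 = -7/2*99 + 26 = -693/2 + 26 = -641/2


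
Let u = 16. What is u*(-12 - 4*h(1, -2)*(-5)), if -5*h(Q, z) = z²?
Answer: -448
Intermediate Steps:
h(Q, z) = -z²/5
u*(-12 - 4*h(1, -2)*(-5)) = 16*(-12 - (-4)*(-2)²/5*(-5)) = 16*(-12 - (-4)*4/5*(-5)) = 16*(-12 - 4*(-⅘)*(-5)) = 16*(-12 + (16/5)*(-5)) = 16*(-12 - 16) = 16*(-28) = -448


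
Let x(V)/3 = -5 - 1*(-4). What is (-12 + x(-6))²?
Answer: 225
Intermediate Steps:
x(V) = -3 (x(V) = 3*(-5 - 1*(-4)) = 3*(-5 + 4) = 3*(-1) = -3)
(-12 + x(-6))² = (-12 - 3)² = (-15)² = 225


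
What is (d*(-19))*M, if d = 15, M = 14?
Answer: -3990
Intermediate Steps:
(d*(-19))*M = (15*(-19))*14 = -285*14 = -3990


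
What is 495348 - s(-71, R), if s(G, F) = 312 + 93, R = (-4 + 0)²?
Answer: 494943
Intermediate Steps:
R = 16 (R = (-4)² = 16)
s(G, F) = 405
495348 - s(-71, R) = 495348 - 1*405 = 495348 - 405 = 494943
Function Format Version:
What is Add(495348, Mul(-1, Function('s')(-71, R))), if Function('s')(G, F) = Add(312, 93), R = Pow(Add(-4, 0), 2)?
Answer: 494943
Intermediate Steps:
R = 16 (R = Pow(-4, 2) = 16)
Function('s')(G, F) = 405
Add(495348, Mul(-1, Function('s')(-71, R))) = Add(495348, Mul(-1, 405)) = Add(495348, -405) = 494943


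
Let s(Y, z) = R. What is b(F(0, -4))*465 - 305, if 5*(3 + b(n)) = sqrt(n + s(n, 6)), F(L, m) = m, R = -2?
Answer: -1700 + 93*I*sqrt(6) ≈ -1700.0 + 227.8*I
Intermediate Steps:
s(Y, z) = -2
b(n) = -3 + sqrt(-2 + n)/5 (b(n) = -3 + sqrt(n - 2)/5 = -3 + sqrt(-2 + n)/5)
b(F(0, -4))*465 - 305 = (-3 + sqrt(-2 - 4)/5)*465 - 305 = (-3 + sqrt(-6)/5)*465 - 305 = (-3 + (I*sqrt(6))/5)*465 - 305 = (-3 + I*sqrt(6)/5)*465 - 305 = (-1395 + 93*I*sqrt(6)) - 305 = -1700 + 93*I*sqrt(6)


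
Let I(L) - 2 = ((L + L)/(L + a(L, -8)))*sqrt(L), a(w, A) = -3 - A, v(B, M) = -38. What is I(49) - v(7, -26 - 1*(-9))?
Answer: 1423/27 ≈ 52.704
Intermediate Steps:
I(L) = 2 + 2*L**(3/2)/(5 + L) (I(L) = 2 + ((L + L)/(L + (-3 - 1*(-8))))*sqrt(L) = 2 + ((2*L)/(L + (-3 + 8)))*sqrt(L) = 2 + ((2*L)/(L + 5))*sqrt(L) = 2 + ((2*L)/(5 + L))*sqrt(L) = 2 + (2*L/(5 + L))*sqrt(L) = 2 + 2*L**(3/2)/(5 + L))
I(49) - v(7, -26 - 1*(-9)) = 2*(5 + 49 + 49**(3/2))/(5 + 49) - 1*(-38) = 2*(5 + 49 + 343)/54 + 38 = 2*(1/54)*397 + 38 = 397/27 + 38 = 1423/27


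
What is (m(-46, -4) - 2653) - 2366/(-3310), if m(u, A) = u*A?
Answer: -4085012/1655 ≈ -2468.3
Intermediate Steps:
m(u, A) = A*u
(m(-46, -4) - 2653) - 2366/(-3310) = (-4*(-46) - 2653) - 2366/(-3310) = (184 - 2653) - 2366*(-1/3310) = -2469 + 1183/1655 = -4085012/1655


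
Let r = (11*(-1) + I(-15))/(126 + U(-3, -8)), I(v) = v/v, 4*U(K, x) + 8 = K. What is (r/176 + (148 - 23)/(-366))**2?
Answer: 115188966025/984875623281 ≈ 0.11696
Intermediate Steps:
U(K, x) = -2 + K/4
I(v) = 1
r = -40/493 (r = (11*(-1) + 1)/(126 + (-2 + (1/4)*(-3))) = (-11 + 1)/(126 + (-2 - 3/4)) = -10/(126 - 11/4) = -10/493/4 = -10*4/493 = -40/493 ≈ -0.081136)
(r/176 + (148 - 23)/(-366))**2 = (-40/493/176 + (148 - 23)/(-366))**2 = (-40/493*1/176 + 125*(-1/366))**2 = (-5/10846 - 125/366)**2 = (-339395/992409)**2 = 115188966025/984875623281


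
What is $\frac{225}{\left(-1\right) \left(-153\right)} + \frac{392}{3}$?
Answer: $\frac{6739}{51} \approx 132.14$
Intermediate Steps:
$\frac{225}{\left(-1\right) \left(-153\right)} + \frac{392}{3} = \frac{225}{153} + 392 \cdot \frac{1}{3} = 225 \cdot \frac{1}{153} + \frac{392}{3} = \frac{25}{17} + \frac{392}{3} = \frac{6739}{51}$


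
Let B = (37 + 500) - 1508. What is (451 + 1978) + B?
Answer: 1458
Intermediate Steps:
B = -971 (B = 537 - 1508 = -971)
(451 + 1978) + B = (451 + 1978) - 971 = 2429 - 971 = 1458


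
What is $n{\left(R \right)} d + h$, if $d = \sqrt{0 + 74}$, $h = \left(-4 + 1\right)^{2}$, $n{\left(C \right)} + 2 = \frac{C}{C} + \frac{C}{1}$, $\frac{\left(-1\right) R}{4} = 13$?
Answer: $9 - 53 \sqrt{74} \approx -446.92$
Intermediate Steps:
$R = -52$ ($R = \left(-4\right) 13 = -52$)
$n{\left(C \right)} = -1 + C$ ($n{\left(C \right)} = -2 + \left(\frac{C}{C} + \frac{C}{1}\right) = -2 + \left(1 + C 1\right) = -2 + \left(1 + C\right) = -1 + C$)
$h = 9$ ($h = \left(-3\right)^{2} = 9$)
$d = \sqrt{74} \approx 8.6023$
$n{\left(R \right)} d + h = \left(-1 - 52\right) \sqrt{74} + 9 = - 53 \sqrt{74} + 9 = 9 - 53 \sqrt{74}$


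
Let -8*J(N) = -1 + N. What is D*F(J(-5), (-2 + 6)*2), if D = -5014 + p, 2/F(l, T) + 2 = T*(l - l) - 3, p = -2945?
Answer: 15918/5 ≈ 3183.6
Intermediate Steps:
J(N) = 1/8 - N/8 (J(N) = -(-1 + N)/8 = 1/8 - N/8)
F(l, T) = -2/5 (F(l, T) = 2/(-2 + (T*(l - l) - 3)) = 2/(-2 + (T*0 - 3)) = 2/(-2 + (0 - 3)) = 2/(-2 - 3) = 2/(-5) = 2*(-1/5) = -2/5)
D = -7959 (D = -5014 - 2945 = -7959)
D*F(J(-5), (-2 + 6)*2) = -7959*(-2/5) = 15918/5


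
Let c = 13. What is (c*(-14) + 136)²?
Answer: 2116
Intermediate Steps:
(c*(-14) + 136)² = (13*(-14) + 136)² = (-182 + 136)² = (-46)² = 2116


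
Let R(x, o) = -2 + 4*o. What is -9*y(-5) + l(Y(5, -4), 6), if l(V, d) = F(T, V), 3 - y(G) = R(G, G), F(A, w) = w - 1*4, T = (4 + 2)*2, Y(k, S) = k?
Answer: -224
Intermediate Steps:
T = 12 (T = 6*2 = 12)
F(A, w) = -4 + w (F(A, w) = w - 4 = -4 + w)
y(G) = 5 - 4*G (y(G) = 3 - (-2 + 4*G) = 3 + (2 - 4*G) = 5 - 4*G)
l(V, d) = -4 + V
-9*y(-5) + l(Y(5, -4), 6) = -9*(5 - 4*(-5)) + (-4 + 5) = -9*(5 + 20) + 1 = -9*25 + 1 = -225 + 1 = -224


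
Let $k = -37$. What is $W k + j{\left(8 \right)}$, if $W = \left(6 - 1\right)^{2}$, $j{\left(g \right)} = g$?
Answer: $-917$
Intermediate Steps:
$W = 25$ ($W = 5^{2} = 25$)
$W k + j{\left(8 \right)} = 25 \left(-37\right) + 8 = -925 + 8 = -917$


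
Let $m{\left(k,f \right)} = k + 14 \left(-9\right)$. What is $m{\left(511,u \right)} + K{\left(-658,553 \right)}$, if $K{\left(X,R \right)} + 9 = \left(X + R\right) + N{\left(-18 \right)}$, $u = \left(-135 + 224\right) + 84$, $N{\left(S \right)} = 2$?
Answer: $273$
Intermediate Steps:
$u = 173$ ($u = 89 + 84 = 173$)
$m{\left(k,f \right)} = -126 + k$ ($m{\left(k,f \right)} = k - 126 = -126 + k$)
$K{\left(X,R \right)} = -7 + R + X$ ($K{\left(X,R \right)} = -9 + \left(\left(X + R\right) + 2\right) = -9 + \left(\left(R + X\right) + 2\right) = -9 + \left(2 + R + X\right) = -7 + R + X$)
$m{\left(511,u \right)} + K{\left(-658,553 \right)} = \left(-126 + 511\right) - 112 = 385 - 112 = 273$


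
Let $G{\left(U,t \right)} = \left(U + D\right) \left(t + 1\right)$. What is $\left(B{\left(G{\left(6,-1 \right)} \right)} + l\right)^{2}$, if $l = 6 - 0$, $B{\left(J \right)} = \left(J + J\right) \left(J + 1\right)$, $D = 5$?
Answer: $36$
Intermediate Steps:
$G{\left(U,t \right)} = \left(1 + t\right) \left(5 + U\right)$ ($G{\left(U,t \right)} = \left(U + 5\right) \left(t + 1\right) = \left(5 + U\right) \left(1 + t\right) = \left(1 + t\right) \left(5 + U\right)$)
$B{\left(J \right)} = 2 J \left(1 + J\right)$
$l = 6$ ($l = 6 + 0 = 6$)
$\left(B{\left(G{\left(6,-1 \right)} \right)} + l\right)^{2} = \left(2 \left(5 + 6 + 5 \left(-1\right) + 6 \left(-1\right)\right) \left(1 + \left(5 + 6 + 5 \left(-1\right) + 6 \left(-1\right)\right)\right) + 6\right)^{2} = \left(2 \left(5 + 6 - 5 - 6\right) \left(1 + \left(5 + 6 - 5 - 6\right)\right) + 6\right)^{2} = \left(2 \cdot 0 \left(1 + 0\right) + 6\right)^{2} = \left(2 \cdot 0 \cdot 1 + 6\right)^{2} = \left(0 + 6\right)^{2} = 6^{2} = 36$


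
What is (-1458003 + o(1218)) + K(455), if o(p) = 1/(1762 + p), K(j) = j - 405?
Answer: -4344699939/2980 ≈ -1.4580e+6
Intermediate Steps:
K(j) = -405 + j
(-1458003 + o(1218)) + K(455) = (-1458003 + 1/(1762 + 1218)) + (-405 + 455) = (-1458003 + 1/2980) + 50 = -4344848939/2980 + 50 = -4344699939/2980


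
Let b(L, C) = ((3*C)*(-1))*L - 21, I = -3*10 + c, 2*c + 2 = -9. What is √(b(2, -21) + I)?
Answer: √278/2 ≈ 8.3367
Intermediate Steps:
c = -11/2 (c = -1 + (½)*(-9) = -1 - 9/2 = -11/2 ≈ -5.5000)
I = -71/2 (I = -3*10 - 11/2 = -30 - 11/2 = -71/2 ≈ -35.500)
b(L, C) = -21 - 3*C*L (b(L, C) = (-3*C)*L - 21 = -3*C*L - 21 = -21 - 3*C*L)
√(b(2, -21) + I) = √((-21 - 3*(-21)*2) - 71/2) = √((-21 + 126) - 71/2) = √(105 - 71/2) = √(139/2) = √278/2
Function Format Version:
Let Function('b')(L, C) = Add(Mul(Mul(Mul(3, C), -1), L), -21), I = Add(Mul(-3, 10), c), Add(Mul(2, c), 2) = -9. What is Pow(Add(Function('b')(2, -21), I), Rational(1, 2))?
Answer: Mul(Rational(1, 2), Pow(278, Rational(1, 2))) ≈ 8.3367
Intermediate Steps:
c = Rational(-11, 2) (c = Add(-1, Mul(Rational(1, 2), -9)) = Add(-1, Rational(-9, 2)) = Rational(-11, 2) ≈ -5.5000)
I = Rational(-71, 2) (I = Add(Mul(-3, 10), Rational(-11, 2)) = Add(-30, Rational(-11, 2)) = Rational(-71, 2) ≈ -35.500)
Function('b')(L, C) = Add(-21, Mul(-3, C, L)) (Function('b')(L, C) = Add(Mul(Mul(-3, C), L), -21) = Add(Mul(-3, C, L), -21) = Add(-21, Mul(-3, C, L)))
Pow(Add(Function('b')(2, -21), I), Rational(1, 2)) = Pow(Add(Add(-21, Mul(-3, -21, 2)), Rational(-71, 2)), Rational(1, 2)) = Pow(Add(Add(-21, 126), Rational(-71, 2)), Rational(1, 2)) = Pow(Add(105, Rational(-71, 2)), Rational(1, 2)) = Pow(Rational(139, 2), Rational(1, 2)) = Mul(Rational(1, 2), Pow(278, Rational(1, 2)))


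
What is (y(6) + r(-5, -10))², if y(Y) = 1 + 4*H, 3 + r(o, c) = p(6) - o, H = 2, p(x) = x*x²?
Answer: 51529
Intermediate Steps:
p(x) = x³
r(o, c) = 213 - o (r(o, c) = -3 + (6³ - o) = -3 + (216 - o) = 213 - o)
y(Y) = 9 (y(Y) = 1 + 4*2 = 1 + 8 = 9)
(y(6) + r(-5, -10))² = (9 + (213 - 1*(-5)))² = (9 + (213 + 5))² = (9 + 218)² = 227² = 51529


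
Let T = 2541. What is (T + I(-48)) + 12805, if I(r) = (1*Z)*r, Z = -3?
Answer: 15490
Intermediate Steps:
I(r) = -3*r (I(r) = (1*(-3))*r = -3*r)
(T + I(-48)) + 12805 = (2541 - 3*(-48)) + 12805 = (2541 + 144) + 12805 = 2685 + 12805 = 15490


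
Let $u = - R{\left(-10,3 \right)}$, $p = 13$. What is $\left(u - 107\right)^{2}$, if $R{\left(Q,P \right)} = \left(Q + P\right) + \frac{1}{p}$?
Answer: $\frac{1692601}{169} \approx 10015.0$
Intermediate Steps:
$R{\left(Q,P \right)} = \frac{1}{13} + P + Q$ ($R{\left(Q,P \right)} = \left(Q + P\right) + \frac{1}{13} = \left(P + Q\right) + \frac{1}{13} = \frac{1}{13} + P + Q$)
$u = \frac{90}{13}$ ($u = - (\frac{1}{13} + 3 - 10) = \left(-1\right) \left(- \frac{90}{13}\right) = \frac{90}{13} \approx 6.9231$)
$\left(u - 107\right)^{2} = \left(\frac{90}{13} - 107\right)^{2} = \left(- \frac{1301}{13}\right)^{2} = \frac{1692601}{169}$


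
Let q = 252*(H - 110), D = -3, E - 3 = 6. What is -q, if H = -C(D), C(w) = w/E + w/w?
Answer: 27888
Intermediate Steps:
E = 9 (E = 3 + 6 = 9)
C(w) = 1 + w/9 (C(w) = w/9 + w/w = w*(⅑) + 1 = w/9 + 1 = 1 + w/9)
H = -⅔ (H = -(1 + (⅑)*(-3)) = -(1 - ⅓) = -1*⅔ = -⅔ ≈ -0.66667)
q = -27888 (q = 252*(-⅔ - 110) = 252*(-332/3) = -27888)
-q = -1*(-27888) = 27888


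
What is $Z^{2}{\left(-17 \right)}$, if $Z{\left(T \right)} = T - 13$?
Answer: $900$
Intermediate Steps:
$Z{\left(T \right)} = -13 + T$
$Z^{2}{\left(-17 \right)} = \left(-13 - 17\right)^{2} = \left(-30\right)^{2} = 900$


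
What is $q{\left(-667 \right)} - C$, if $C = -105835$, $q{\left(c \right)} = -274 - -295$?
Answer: $105856$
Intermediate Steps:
$q{\left(c \right)} = 21$ ($q{\left(c \right)} = -274 + 295 = 21$)
$q{\left(-667 \right)} - C = 21 - -105835 = 21 + 105835 = 105856$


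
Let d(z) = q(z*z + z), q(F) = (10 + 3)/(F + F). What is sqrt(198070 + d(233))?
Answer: sqrt(387108800513)/1398 ≈ 445.05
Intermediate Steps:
q(F) = 13/(2*F) (q(F) = 13/((2*F)) = 13*(1/(2*F)) = 13/(2*F))
d(z) = 13/(2*(z + z**2)) (d(z) = 13/(2*(z*z + z)) = 13/(2*(z**2 + z)) = 13/(2*(z + z**2)))
sqrt(198070 + d(233)) = sqrt(198070 + (13/2)/(233*(1 + 233))) = sqrt(198070 + (13/2)*(1/233)/234) = sqrt(198070 + (13/2)*(1/233)*(1/234)) = sqrt(198070 + 1/8388) = sqrt(1661411161/8388) = sqrt(387108800513)/1398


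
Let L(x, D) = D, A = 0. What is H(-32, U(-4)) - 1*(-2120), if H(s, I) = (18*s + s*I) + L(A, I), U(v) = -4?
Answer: 1668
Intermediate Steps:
H(s, I) = I + 18*s + I*s (H(s, I) = (18*s + s*I) + I = (18*s + I*s) + I = I + 18*s + I*s)
H(-32, U(-4)) - 1*(-2120) = (-4 + 18*(-32) - 4*(-32)) - 1*(-2120) = (-4 - 576 + 128) + 2120 = -452 + 2120 = 1668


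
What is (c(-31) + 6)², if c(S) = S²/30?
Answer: 1301881/900 ≈ 1446.5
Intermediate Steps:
c(S) = S²/30 (c(S) = S²*(1/30) = S²/30)
(c(-31) + 6)² = ((1/30)*(-31)² + 6)² = ((1/30)*961 + 6)² = (961/30 + 6)² = (1141/30)² = 1301881/900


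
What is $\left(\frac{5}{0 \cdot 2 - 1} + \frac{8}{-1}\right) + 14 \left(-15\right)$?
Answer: $-223$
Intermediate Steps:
$\left(\frac{5}{0 \cdot 2 - 1} + \frac{8}{-1}\right) + 14 \left(-15\right) = \left(\frac{5}{0 - 1} + 8 \left(-1\right)\right) - 210 = \left(\frac{5}{-1} - 8\right) - 210 = \left(5 \left(-1\right) - 8\right) - 210 = \left(-5 - 8\right) - 210 = -13 - 210 = -223$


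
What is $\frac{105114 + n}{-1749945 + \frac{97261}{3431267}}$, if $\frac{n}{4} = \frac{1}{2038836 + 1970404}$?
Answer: $- \frac{19026702991691213}{316757836512334460} \approx -0.060067$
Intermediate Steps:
$n = \frac{1}{1002310}$ ($n = \frac{4}{2038836 + 1970404} = \frac{4}{4009240} = 4 \cdot \frac{1}{4009240} = \frac{1}{1002310} \approx 9.977 \cdot 10^{-7}$)
$\frac{105114 + n}{-1749945 + \frac{97261}{3431267}} = \frac{105114 + \frac{1}{1002310}}{-1749945 + \frac{97261}{3431267}} = \frac{105356813341}{1002310 \left(-1749945 + 97261 \cdot \frac{1}{3431267}\right)} = \frac{105356813341}{1002310 \left(-1749945 + \frac{5119}{180593}\right)} = \frac{105356813341}{1002310 \left(- \frac{316027812266}{180593}\right)} = \frac{105356813341}{1002310} \left(- \frac{180593}{316027812266}\right) = - \frac{19026702991691213}{316757836512334460}$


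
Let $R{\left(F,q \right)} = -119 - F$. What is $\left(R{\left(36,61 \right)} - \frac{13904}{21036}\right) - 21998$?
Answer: $- \frac{116506103}{5259} \approx -22154.0$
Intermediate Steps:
$\left(R{\left(36,61 \right)} - \frac{13904}{21036}\right) - 21998 = \left(\left(-119 - 36\right) - \frac{13904}{21036}\right) - 21998 = \left(\left(-119 - 36\right) - \frac{3476}{5259}\right) - 21998 = \left(-155 - \frac{3476}{5259}\right) - 21998 = - \frac{818621}{5259} - 21998 = - \frac{116506103}{5259}$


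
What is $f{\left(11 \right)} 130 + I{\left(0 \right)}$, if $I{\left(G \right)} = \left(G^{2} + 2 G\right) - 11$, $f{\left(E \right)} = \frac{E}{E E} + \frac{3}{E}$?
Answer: $\frac{399}{11} \approx 36.273$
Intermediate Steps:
$f{\left(E \right)} = \frac{4}{E}$ ($f{\left(E \right)} = \frac{E}{E^{2}} + \frac{3}{E} = \frac{1}{E} + \frac{3}{E} = \frac{4}{E}$)
$I{\left(G \right)} = -11 + G^{2} + 2 G$
$f{\left(11 \right)} 130 + I{\left(0 \right)} = \frac{4}{11} \cdot 130 + \left(-11 + 0^{2} + 2 \cdot 0\right) = 4 \cdot \frac{1}{11} \cdot 130 + \left(-11 + 0 + 0\right) = \frac{4}{11} \cdot 130 - 11 = \frac{520}{11} - 11 = \frac{399}{11}$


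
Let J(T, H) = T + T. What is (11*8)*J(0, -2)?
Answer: 0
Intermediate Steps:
J(T, H) = 2*T
(11*8)*J(0, -2) = (11*8)*(2*0) = 88*0 = 0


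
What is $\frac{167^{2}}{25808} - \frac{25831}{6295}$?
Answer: $- \frac{491085193}{162461360} \approx -3.0228$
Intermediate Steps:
$\frac{167^{2}}{25808} - \frac{25831}{6295} = 27889 \cdot \frac{1}{25808} - \frac{25831}{6295} = \frac{27889}{25808} - \frac{25831}{6295} = - \frac{491085193}{162461360}$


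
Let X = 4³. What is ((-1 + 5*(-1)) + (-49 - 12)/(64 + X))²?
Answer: 687241/16384 ≈ 41.946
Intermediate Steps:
X = 64
((-1 + 5*(-1)) + (-49 - 12)/(64 + X))² = ((-1 + 5*(-1)) + (-49 - 12)/(64 + 64))² = ((-1 - 5) - 61/128)² = (-6 - 61*1/128)² = (-6 - 61/128)² = (-829/128)² = 687241/16384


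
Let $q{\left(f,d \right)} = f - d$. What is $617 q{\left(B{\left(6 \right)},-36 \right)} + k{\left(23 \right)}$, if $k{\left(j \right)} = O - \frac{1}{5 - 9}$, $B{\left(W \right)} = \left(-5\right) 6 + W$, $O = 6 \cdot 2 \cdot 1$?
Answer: $\frac{29665}{4} \approx 7416.3$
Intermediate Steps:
$O = 12$ ($O = 12 \cdot 1 = 12$)
$B{\left(W \right)} = -30 + W$
$k{\left(j \right)} = \frac{49}{4}$ ($k{\left(j \right)} = 12 - \frac{1}{5 - 9} = 12 - \frac{1}{-4} = 12 - - \frac{1}{4} = 12 + \frac{1}{4} = \frac{49}{4}$)
$617 q{\left(B{\left(6 \right)},-36 \right)} + k{\left(23 \right)} = 617 \left(\left(-30 + 6\right) - -36\right) + \frac{49}{4} = 617 \left(-24 + 36\right) + \frac{49}{4} = 617 \cdot 12 + \frac{49}{4} = 7404 + \frac{49}{4} = \frac{29665}{4}$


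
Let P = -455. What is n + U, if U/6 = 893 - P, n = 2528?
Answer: 10616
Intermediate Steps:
U = 8088 (U = 6*(893 - 1*(-455)) = 6*(893 + 455) = 6*1348 = 8088)
n + U = 2528 + 8088 = 10616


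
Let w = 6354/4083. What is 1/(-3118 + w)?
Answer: -1361/4241480 ≈ -0.00032088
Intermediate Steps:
w = 2118/1361 (w = 6354*(1/4083) = 2118/1361 ≈ 1.5562)
1/(-3118 + w) = 1/(-3118 + 2118/1361) = 1/(-4241480/1361) = -1361/4241480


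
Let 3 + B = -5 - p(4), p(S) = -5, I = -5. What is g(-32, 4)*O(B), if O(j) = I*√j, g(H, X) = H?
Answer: 160*I*√3 ≈ 277.13*I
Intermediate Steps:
B = -3 (B = -3 + (-5 - 1*(-5)) = -3 + (-5 + 5) = -3 + 0 = -3)
O(j) = -5*√j
g(-32, 4)*O(B) = -(-160)*√(-3) = -(-160)*I*√3 = 160*I*√3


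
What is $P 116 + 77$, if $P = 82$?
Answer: $9589$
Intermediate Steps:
$P 116 + 77 = 82 \cdot 116 + 77 = 9512 + 77 = 9589$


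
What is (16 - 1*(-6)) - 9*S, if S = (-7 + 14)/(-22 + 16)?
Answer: 65/2 ≈ 32.500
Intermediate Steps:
S = -7/6 (S = 7/(-6) = 7*(-⅙) = -7/6 ≈ -1.1667)
(16 - 1*(-6)) - 9*S = (16 - 1*(-6)) - 9*(-7/6) = (16 + 6) + 21/2 = 22 + 21/2 = 65/2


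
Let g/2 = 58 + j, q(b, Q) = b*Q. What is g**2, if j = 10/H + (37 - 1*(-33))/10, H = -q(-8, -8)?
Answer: 4305625/256 ≈ 16819.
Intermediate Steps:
q(b, Q) = Q*b
H = -64 (H = -(-8)*(-8) = -1*64 = -64)
j = 219/32 (j = 10/(-64) + (37 - 1*(-33))/10 = 10*(-1/64) + (37 + 33)*(1/10) = -5/32 + 70*(1/10) = -5/32 + 7 = 219/32 ≈ 6.8438)
g = 2075/16 (g = 2*(58 + 219/32) = 2*(2075/32) = 2075/16 ≈ 129.69)
g**2 = (2075/16)**2 = 4305625/256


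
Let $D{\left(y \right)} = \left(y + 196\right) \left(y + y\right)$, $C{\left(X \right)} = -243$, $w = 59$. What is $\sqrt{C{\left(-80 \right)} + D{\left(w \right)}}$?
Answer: $\sqrt{29847} \approx 172.76$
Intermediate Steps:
$D{\left(y \right)} = 2 y \left(196 + y\right)$ ($D{\left(y \right)} = \left(196 + y\right) 2 y = 2 y \left(196 + y\right)$)
$\sqrt{C{\left(-80 \right)} + D{\left(w \right)}} = \sqrt{-243 + 2 \cdot 59 \left(196 + 59\right)} = \sqrt{-243 + 2 \cdot 59 \cdot 255} = \sqrt{-243 + 30090} = \sqrt{29847}$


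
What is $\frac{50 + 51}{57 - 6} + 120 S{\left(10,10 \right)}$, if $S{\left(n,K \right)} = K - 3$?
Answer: $\frac{42941}{51} \approx 841.98$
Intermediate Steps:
$S{\left(n,K \right)} = -3 + K$
$\frac{50 + 51}{57 - 6} + 120 S{\left(10,10 \right)} = \frac{50 + 51}{57 - 6} + 120 \left(-3 + 10\right) = \frac{101}{51} + 120 \cdot 7 = 101 \cdot \frac{1}{51} + 840 = \frac{101}{51} + 840 = \frac{42941}{51}$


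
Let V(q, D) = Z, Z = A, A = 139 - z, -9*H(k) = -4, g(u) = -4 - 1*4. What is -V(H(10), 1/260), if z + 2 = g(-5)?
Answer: -149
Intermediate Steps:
g(u) = -8 (g(u) = -4 - 4 = -8)
H(k) = 4/9 (H(k) = -⅑*(-4) = 4/9)
z = -10 (z = -2 - 8 = -10)
A = 149 (A = 139 - 1*(-10) = 139 + 10 = 149)
Z = 149
V(q, D) = 149
-V(H(10), 1/260) = -1*149 = -149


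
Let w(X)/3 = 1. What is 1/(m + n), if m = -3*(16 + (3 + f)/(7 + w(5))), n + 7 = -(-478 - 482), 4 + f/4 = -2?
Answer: 10/9113 ≈ 0.0010973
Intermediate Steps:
f = -24 (f = -16 + 4*(-2) = -16 - 8 = -24)
w(X) = 3 (w(X) = 3*1 = 3)
n = 953 (n = -7 - (-478 - 482) = -7 - 1*(-960) = -7 + 960 = 953)
m = -417/10 (m = -3*(16 + (3 - 24)/(7 + 3)) = -3*(16 - 21/10) = -3*139/10 = -417/10 ≈ -41.700)
1/(m + n) = 1/(-417/10 + 953) = 1/(9113/10) = 10/9113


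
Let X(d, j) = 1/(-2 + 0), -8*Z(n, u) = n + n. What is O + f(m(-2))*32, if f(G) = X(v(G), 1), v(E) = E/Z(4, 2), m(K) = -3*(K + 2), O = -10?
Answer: -26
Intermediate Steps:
Z(n, u) = -n/4 (Z(n, u) = -(n + n)/8 = -n/4)
m(K) = -6 - 3*K (m(K) = -3*(2 + K) = -6 - 3*K)
v(E) = -E (v(E) = E/((-1/4*4)) = E/(-1) = E*(-1) = -E)
X(d, j) = -1/2 (X(d, j) = 1/(-2) = -1/2)
f(G) = -1/2
O + f(m(-2))*32 = -10 - 1/2*32 = -10 - 16 = -26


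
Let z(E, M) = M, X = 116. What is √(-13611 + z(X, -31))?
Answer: I*√13642 ≈ 116.8*I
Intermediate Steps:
√(-13611 + z(X, -31)) = √(-13611 - 31) = √(-13642) = I*√13642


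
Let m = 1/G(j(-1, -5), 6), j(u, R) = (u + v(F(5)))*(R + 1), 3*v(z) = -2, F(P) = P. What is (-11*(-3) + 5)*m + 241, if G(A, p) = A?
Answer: 2467/10 ≈ 246.70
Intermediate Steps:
v(z) = -⅔ (v(z) = (⅓)*(-2) = -⅔)
j(u, R) = (1 + R)*(-⅔ + u) (j(u, R) = (u - ⅔)*(R + 1) = (-⅔ + u)*(1 + R) = (1 + R)*(-⅔ + u))
m = 3/20 (m = 1/(-⅔ - 1 - ⅔*(-5) - 5*(-1)) = 1/(-⅔ - 1 + 10/3 + 5) = 1/(20/3) = 3/20 ≈ 0.15000)
(-11*(-3) + 5)*m + 241 = (-11*(-3) + 5)*(3/20) + 241 = (33 + 5)*(3/20) + 241 = 38*(3/20) + 241 = 57/10 + 241 = 2467/10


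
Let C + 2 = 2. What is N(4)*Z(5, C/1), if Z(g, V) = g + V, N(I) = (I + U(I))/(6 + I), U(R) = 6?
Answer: 5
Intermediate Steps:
C = 0 (C = -2 + 2 = 0)
N(I) = 1 (N(I) = (I + 6)/(6 + I) = (6 + I)/(6 + I) = 1)
Z(g, V) = V + g
N(4)*Z(5, C/1) = 1*(0/1 + 5) = 1*(0*1 + 5) = 1*(0 + 5) = 1*5 = 5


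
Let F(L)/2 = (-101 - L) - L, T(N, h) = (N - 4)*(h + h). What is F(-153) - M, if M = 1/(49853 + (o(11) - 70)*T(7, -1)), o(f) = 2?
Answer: 20607009/50261 ≈ 410.00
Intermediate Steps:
T(N, h) = 2*h*(-4 + N) (T(N, h) = (-4 + N)*(2*h) = 2*h*(-4 + N))
F(L) = -202 - 4*L (F(L) = 2*((-101 - L) - L) = 2*(-101 - 2*L) = -202 - 4*L)
M = 1/50261 (M = 1/(49853 + (2 - 70)*(2*(-1)*(-4 + 7))) = 1/(49853 - 136*(-1)*3) = 1/(49853 - 68*(-6)) = 1/(49853 + 408) = 1/50261 ≈ 1.9896e-5)
F(-153) - M = (-202 - 4*(-153)) - 1*1/50261 = (-202 + 612) - 1/50261 = 410 - 1/50261 = 20607009/50261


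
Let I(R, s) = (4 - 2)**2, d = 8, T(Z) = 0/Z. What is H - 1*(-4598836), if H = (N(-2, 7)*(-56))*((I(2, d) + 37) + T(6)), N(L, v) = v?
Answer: 4582764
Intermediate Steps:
T(Z) = 0
I(R, s) = 4 (I(R, s) = 2**2 = 4)
H = -16072 (H = (7*(-56))*((4 + 37) + 0) = -392*(41 + 0) = -392*41 = -16072)
H - 1*(-4598836) = -16072 - 1*(-4598836) = -16072 + 4598836 = 4582764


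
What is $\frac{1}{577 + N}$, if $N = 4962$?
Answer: $\frac{1}{5539} \approx 0.00018054$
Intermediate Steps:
$\frac{1}{577 + N} = \frac{1}{577 + 4962} = \frac{1}{5539}$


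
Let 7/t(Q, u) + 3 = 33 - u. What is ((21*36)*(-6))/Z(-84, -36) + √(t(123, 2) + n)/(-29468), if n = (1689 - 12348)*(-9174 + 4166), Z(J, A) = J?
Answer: 54 - √213521089/58936 ≈ 53.752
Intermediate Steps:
n = 53380272 (n = -10659*(-5008) = 53380272)
t(Q, u) = 7/(30 - u) (t(Q, u) = 7/(-3 + (33 - u)) = 7/(30 - u))
((21*36)*(-6))/Z(-84, -36) + √(t(123, 2) + n)/(-29468) = ((21*36)*(-6))/(-84) + √(-7/(-30 + 2) + 53380272)/(-29468) = (756*(-6))*(-1/84) + √(-7/(-28) + 53380272)*(-1/29468) = -4536*(-1/84) + √(-7*(-1/28) + 53380272)*(-1/29468) = 54 + √(¼ + 53380272)*(-1/29468) = 54 + √(213521089/4)*(-1/29468) = 54 + (√213521089/2)*(-1/29468) = 54 - √213521089/58936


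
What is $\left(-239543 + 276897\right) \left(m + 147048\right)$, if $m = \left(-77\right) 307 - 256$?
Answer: $4600257162$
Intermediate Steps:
$m = -23895$ ($m = -23639 - 256 = -23895$)
$\left(-239543 + 276897\right) \left(m + 147048\right) = \left(-239543 + 276897\right) \left(-23895 + 147048\right) = 37354 \cdot 123153 = 4600257162$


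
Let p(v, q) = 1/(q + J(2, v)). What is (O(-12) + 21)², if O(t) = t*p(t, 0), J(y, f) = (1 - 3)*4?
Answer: 2025/4 ≈ 506.25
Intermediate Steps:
J(y, f) = -8 (J(y, f) = -2*4 = -8)
p(v, q) = 1/(-8 + q) (p(v, q) = 1/(q - 8) = 1/(-8 + q))
O(t) = -t/8 (O(t) = t/(-8 + 0) = t/(-8) = t*(-⅛) = -t/8)
(O(-12) + 21)² = (-⅛*(-12) + 21)² = (3/2 + 21)² = (45/2)² = 2025/4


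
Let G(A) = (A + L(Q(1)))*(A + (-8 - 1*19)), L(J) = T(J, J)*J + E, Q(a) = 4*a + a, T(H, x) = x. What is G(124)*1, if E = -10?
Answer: 13483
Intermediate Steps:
Q(a) = 5*a
L(J) = -10 + J² (L(J) = J*J - 10 = J² - 10 = -10 + J²)
G(A) = (-27 + A)*(15 + A) (G(A) = (A + (-10 + (5*1)²))*(A + (-8 - 1*19)) = (A + (-10 + 5²))*(A + (-8 - 19)) = (A + (-10 + 25))*(A - 27) = (A + 15)*(-27 + A) = (15 + A)*(-27 + A) = (-27 + A)*(15 + A))
G(124)*1 = (-405 + 124² - 12*124)*1 = (-405 + 15376 - 1488)*1 = 13483*1 = 13483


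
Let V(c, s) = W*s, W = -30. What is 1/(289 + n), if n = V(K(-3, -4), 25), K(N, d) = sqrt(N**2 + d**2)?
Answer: -1/461 ≈ -0.0021692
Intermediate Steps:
V(c, s) = -30*s
n = -750 (n = -30*25 = -750)
1/(289 + n) = 1/(289 - 750) = 1/(-461) = -1/461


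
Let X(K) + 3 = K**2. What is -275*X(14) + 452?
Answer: -52623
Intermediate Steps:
X(K) = -3 + K**2
-275*X(14) + 452 = -275*(-3 + 14**2) + 452 = -275*(-3 + 196) + 452 = -275*193 + 452 = -53075 + 452 = -52623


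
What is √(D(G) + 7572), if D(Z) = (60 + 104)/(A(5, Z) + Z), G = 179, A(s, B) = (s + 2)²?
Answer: √24603765/57 ≈ 87.021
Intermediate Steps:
A(s, B) = (2 + s)²
D(Z) = 164/(49 + Z) (D(Z) = (60 + 104)/((2 + 5)² + Z) = 164/(7² + Z) = 164/(49 + Z))
√(D(G) + 7572) = √(164/(49 + 179) + 7572) = √(164/228 + 7572) = √(164*(1/228) + 7572) = √(41/57 + 7572) = √(431645/57) = √24603765/57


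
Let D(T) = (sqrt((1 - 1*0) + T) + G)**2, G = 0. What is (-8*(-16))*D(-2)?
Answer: -128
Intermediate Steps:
D(T) = 1 + T (D(T) = (sqrt((1 - 1*0) + T) + 0)**2 = (sqrt((1 + 0) + T) + 0)**2 = (sqrt(1 + T) + 0)**2 = (sqrt(1 + T))**2 = 1 + T)
(-8*(-16))*D(-2) = (-8*(-16))*(1 - 2) = 128*(-1) = -128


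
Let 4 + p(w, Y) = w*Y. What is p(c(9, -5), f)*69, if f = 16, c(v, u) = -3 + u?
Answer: -9108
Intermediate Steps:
p(w, Y) = -4 + Y*w (p(w, Y) = -4 + w*Y = -4 + Y*w)
p(c(9, -5), f)*69 = (-4 + 16*(-3 - 5))*69 = (-4 + 16*(-8))*69 = (-4 - 128)*69 = -132*69 = -9108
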